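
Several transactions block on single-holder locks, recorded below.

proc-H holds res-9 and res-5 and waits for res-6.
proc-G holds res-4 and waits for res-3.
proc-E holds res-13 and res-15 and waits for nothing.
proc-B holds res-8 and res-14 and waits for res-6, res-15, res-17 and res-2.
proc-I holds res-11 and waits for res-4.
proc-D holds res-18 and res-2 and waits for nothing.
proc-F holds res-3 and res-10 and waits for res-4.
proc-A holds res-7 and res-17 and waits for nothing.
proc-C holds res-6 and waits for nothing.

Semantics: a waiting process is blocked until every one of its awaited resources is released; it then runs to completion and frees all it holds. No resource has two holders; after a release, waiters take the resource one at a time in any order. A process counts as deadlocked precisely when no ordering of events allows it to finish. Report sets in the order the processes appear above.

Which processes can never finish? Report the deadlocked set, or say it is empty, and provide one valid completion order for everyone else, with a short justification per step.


Deadlocked: proc-G, proc-I and proc-F.
Key observation: proc-G -> proc-F -> proc-G is a circular wait — nothing in it can go first; proc-I waits into the deadlock from upstream.
One completion order for the rest: proc-A, proc-C, proc-H, proc-E, proc-D, proc-B.
Step-by-step check:
  run proc-A (it waits on nothing); releases res-7 and res-17
  run proc-C (it waits on nothing); releases res-6
  proc-H: everything it awaited (res-6) is free; runs, freeing res-9 and res-5
  run proc-E (it waits on nothing); releases res-13 and res-15
  run proc-D (it waits on nothing); releases res-18 and res-2
  proc-B: everything it awaited (res-6, res-15, res-17 and res-2) is free; runs, freeing res-8 and res-14


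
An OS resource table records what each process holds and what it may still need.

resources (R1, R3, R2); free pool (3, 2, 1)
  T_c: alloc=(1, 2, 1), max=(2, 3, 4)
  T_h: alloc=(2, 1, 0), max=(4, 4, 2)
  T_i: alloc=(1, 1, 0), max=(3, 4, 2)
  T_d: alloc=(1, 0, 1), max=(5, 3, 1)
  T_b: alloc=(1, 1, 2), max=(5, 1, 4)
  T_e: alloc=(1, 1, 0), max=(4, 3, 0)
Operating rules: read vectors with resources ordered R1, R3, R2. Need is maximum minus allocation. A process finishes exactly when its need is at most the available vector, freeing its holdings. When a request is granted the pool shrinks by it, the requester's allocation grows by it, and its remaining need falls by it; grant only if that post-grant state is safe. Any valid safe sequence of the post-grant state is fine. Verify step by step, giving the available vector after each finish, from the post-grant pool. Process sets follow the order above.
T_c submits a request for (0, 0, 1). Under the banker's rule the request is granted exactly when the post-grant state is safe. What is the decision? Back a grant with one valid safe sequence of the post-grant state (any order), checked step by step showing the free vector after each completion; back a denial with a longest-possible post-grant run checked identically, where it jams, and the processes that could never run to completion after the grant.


DENY: after the grant no complete ordering would exist.
Key observation: no order helps: past T_e, T_d, the free pool tops out at (5, 3, 1), below what each blocked process needs in R2.
On the post-grant state, T_e, T_d is a maximal run — nothing extends it. Verifying each step:
  pool = (3, 2, 0)
  run T_e (needs (3, 2, 0), free (3, 2, 0)); after release of (1, 1, 0) the pool is (4, 3, 0)
  run T_d (needs (4, 3, 0), free (4, 3, 0)); after release of (1, 0, 1) the pool is (5, 3, 1)
  T_c cannot run: need (1, 1, 2) vs free (5, 3, 1) (insufficient R2)
  T_h cannot run: need (2, 3, 2) vs free (5, 3, 1) (insufficient R2)
  T_i cannot run: need (2, 3, 2) vs free (5, 3, 1) (insufficient R2)
  T_b cannot run: need (4, 0, 2) vs free (5, 3, 1) (insufficient R2)
Had the request been granted, T_c, T_h, T_i and T_b could never finish.


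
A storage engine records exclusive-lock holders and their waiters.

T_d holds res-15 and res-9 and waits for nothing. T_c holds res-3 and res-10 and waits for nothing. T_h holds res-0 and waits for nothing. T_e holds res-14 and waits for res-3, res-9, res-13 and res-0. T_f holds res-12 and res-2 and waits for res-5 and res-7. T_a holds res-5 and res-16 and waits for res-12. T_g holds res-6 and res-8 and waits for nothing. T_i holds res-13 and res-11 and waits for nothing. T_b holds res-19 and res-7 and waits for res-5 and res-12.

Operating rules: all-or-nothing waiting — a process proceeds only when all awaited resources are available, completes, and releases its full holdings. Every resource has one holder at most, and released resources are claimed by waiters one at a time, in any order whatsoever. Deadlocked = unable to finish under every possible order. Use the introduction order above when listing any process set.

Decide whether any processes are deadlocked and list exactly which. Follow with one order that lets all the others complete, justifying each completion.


The deadlocked set is T_f, T_a and T_b.
Key observation: the knot is the closed ring of waits T_f -> T_a -> T_f; T_b is caught in further circular waits.
A valid finishing order for the others: T_d, T_g, T_c, T_i, T_h, T_e.
Verifying each step:
  T_d waits on nothing -> runs at once and releases res-15 and res-9
  T_g waits on nothing -> runs at once and releases res-6 and res-8
  T_c waits on nothing -> runs at once and releases res-3 and res-10
  T_i waits on nothing -> runs at once and releases res-13 and res-11
  T_h waits on nothing -> runs at once and releases res-0
  run T_e (all its waits — res-3, res-9, res-13 and res-0 — are resolved); releases res-14


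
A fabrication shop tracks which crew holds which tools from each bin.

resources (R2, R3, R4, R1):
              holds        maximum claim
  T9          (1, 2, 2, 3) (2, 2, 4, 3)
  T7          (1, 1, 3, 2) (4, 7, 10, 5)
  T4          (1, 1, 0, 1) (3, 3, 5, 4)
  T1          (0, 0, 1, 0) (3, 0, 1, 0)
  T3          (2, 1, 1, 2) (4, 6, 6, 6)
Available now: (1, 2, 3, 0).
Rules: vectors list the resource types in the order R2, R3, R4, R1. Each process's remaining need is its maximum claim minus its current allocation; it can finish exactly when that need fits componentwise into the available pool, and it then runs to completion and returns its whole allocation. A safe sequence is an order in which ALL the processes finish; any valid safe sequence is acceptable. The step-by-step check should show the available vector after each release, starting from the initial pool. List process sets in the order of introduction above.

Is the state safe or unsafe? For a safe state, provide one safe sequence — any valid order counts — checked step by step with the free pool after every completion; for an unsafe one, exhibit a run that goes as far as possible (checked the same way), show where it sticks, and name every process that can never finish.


The state is SAFE; one workable sequence: T9, T4, T3, T1, T7.
Key observation: the order's first zero-slack moment is T9 ((1, 0, 2, 0) needed, (1, 2, 3, 0) free — a requested resource with nothing to spare).
Verifying each step:
  pool = (1, 2, 3, 0)
  run T9 (needs (1, 0, 2, 0), free (1, 2, 3, 0)); after release of (1, 2, 2, 3) the pool is (2, 4, 5, 3)
  run T4 (needs (2, 2, 5, 3), free (2, 4, 5, 3)); after release of (1, 1, 0, 1) the pool is (3, 5, 5, 4)
  run T3 (needs (2, 5, 5, 4), free (3, 5, 5, 4)); after release of (2, 1, 1, 2) the pool is (5, 6, 6, 6)
  run T1 (needs (3, 0, 0, 0), free (5, 6, 6, 6)); after release of (0, 0, 1, 0) the pool is (5, 6, 7, 6)
  run T7 (needs (3, 6, 7, 3), free (5, 6, 7, 6)); after release of (1, 1, 3, 2) the pool is (6, 7, 10, 8)


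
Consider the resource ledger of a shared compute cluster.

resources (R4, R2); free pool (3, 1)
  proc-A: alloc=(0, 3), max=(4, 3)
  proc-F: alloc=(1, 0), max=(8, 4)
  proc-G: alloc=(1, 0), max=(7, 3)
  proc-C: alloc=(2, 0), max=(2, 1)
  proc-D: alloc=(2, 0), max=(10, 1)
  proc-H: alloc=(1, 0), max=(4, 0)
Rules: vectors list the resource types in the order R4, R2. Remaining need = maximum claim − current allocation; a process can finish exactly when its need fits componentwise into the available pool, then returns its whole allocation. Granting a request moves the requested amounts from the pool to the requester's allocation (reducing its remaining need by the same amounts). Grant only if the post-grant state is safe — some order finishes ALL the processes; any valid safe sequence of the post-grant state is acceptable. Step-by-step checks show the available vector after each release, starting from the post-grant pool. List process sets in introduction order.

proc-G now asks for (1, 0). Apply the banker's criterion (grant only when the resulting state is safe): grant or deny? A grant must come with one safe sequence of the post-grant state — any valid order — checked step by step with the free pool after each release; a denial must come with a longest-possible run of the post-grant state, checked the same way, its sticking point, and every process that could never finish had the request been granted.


GRANT — the state after the grant stays safe, e.g. via proc-C, proc-H, proc-A, proc-G, proc-F, proc-D.
Key observation: granting shrinks the pool to (2, 1), yet proc-C still fits and the chain goes through.
Check on the post-grant state, step by step:
  pool = (2, 1)
  proc-C: need (0, 1) fits (2, 1); releases (2, 0), pool now (4, 1)
  proc-H: need (3, 0) fits (4, 1); releases (1, 0), pool now (5, 1)
  proc-A: need (4, 0) fits (5, 1); releases (0, 3), pool now (5, 4)
  proc-G: need (5, 3) fits (5, 4); releases (2, 0), pool now (7, 4)
  proc-F: need (7, 4) fits (7, 4); releases (1, 0), pool now (8, 4)
  proc-D: need (8, 1) fits (8, 4); releases (2, 0), pool now (10, 4)


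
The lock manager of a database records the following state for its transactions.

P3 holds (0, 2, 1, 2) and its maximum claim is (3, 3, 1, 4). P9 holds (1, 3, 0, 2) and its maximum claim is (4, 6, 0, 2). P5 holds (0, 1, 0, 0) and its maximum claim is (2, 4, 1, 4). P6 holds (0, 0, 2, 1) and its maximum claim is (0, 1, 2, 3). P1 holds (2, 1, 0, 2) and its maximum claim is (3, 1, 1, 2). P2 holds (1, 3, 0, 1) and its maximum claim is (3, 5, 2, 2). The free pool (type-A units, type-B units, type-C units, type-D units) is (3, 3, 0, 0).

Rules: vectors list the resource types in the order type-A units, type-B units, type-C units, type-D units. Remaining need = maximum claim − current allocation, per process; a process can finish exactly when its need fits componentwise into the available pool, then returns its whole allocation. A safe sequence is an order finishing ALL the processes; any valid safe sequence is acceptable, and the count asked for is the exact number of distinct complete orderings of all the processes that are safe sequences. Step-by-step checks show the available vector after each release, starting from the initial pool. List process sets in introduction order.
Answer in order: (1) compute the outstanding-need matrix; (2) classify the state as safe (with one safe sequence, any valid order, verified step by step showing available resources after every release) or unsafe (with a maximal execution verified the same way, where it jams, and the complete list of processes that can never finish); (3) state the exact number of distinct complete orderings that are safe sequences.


(1) Outstanding need per process (order type-A units, type-B units, type-C units, type-D units):
  P3: (3, 1, 0, 2)
  P9: (3, 3, 0, 0)
  P5: (2, 3, 1, 4)
  P6: (0, 1, 0, 2)
  P1: (1, 0, 1, 0)
  P2: (2, 2, 2, 1)
(2) SAFE — a valid safe sequence is P9, P6, P2, P5, P3, P1.
Key observation: the first exact fit in this order is P9 — it needs (3, 3, 0, 0) with (3, 3, 0, 0) free, meeting a requested resource to the last unit.
Check, step by step:
  pool = (3, 3, 0, 0)
  run P9 (needs (3, 3, 0, 0), free (3, 3, 0, 0)); after release of (1, 3, 0, 2) the pool is (4, 6, 0, 2)
  run P6 (needs (0, 1, 0, 2), free (4, 6, 0, 2)); after release of (0, 0, 2, 1) the pool is (4, 6, 2, 3)
  run P2 (needs (2, 2, 2, 1), free (4, 6, 2, 3)); after release of (1, 3, 0, 1) the pool is (5, 9, 2, 4)
  run P5 (needs (2, 3, 1, 4), free (5, 9, 2, 4)); after release of (0, 1, 0, 0) the pool is (5, 10, 2, 4)
  run P3 (needs (3, 1, 0, 2), free (5, 10, 2, 4)); after release of (0, 2, 1, 2) the pool is (5, 12, 3, 6)
  run P1 (needs (1, 0, 1, 0), free (5, 12, 3, 6)); after release of (2, 1, 0, 2) the pool is (7, 13, 3, 8)
(3) The exact count: 30 of the possible complete orderings are safe sequences.


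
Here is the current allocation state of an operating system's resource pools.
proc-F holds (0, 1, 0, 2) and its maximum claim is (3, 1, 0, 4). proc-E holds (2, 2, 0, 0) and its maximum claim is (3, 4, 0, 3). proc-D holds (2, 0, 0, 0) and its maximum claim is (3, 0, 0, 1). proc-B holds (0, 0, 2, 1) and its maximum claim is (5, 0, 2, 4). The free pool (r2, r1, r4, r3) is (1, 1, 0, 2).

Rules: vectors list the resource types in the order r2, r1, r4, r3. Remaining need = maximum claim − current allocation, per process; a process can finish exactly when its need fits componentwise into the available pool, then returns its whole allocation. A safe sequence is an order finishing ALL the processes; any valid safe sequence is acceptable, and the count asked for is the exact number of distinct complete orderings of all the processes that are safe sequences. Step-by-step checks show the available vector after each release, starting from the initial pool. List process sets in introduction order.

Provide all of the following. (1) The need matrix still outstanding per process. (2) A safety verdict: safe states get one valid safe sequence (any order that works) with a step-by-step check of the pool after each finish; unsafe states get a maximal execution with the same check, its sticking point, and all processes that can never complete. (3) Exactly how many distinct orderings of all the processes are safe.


(1) Remaining need (order r2, r1, r4, r3):
  proc-F: (3, 0, 0, 2)
  proc-E: (1, 2, 0, 3)
  proc-D: (1, 0, 0, 1)
  proc-B: (5, 0, 0, 3)
(2) SAFE, for example via the order proc-D, proc-F, proc-E, proc-B.
Key observation: at proc-D the run first touches a limit — (1, 0, 0, 1) against (1, 1, 0, 2), exact on a resource it actually requests.
Walking it through:
  pool = (1, 1, 0, 2)
  proc-D needs (1, 0, 0, 1) <= (1, 1, 0, 2) -> finishes; pool += (2, 0, 0, 0) = (3, 1, 0, 2)
  proc-F needs (3, 0, 0, 2) <= (3, 1, 0, 2) -> finishes; pool += (0, 1, 0, 2) = (3, 2, 0, 4)
  proc-E needs (1, 2, 0, 3) <= (3, 2, 0, 4) -> finishes; pool += (2, 2, 0, 0) = (5, 4, 0, 4)
  proc-B needs (5, 0, 0, 3) <= (5, 4, 0, 4) -> finishes; pool += (0, 0, 2, 1) = (5, 4, 2, 5)
(3) Exactly 1 of the possible complete orderings is a safe sequence.


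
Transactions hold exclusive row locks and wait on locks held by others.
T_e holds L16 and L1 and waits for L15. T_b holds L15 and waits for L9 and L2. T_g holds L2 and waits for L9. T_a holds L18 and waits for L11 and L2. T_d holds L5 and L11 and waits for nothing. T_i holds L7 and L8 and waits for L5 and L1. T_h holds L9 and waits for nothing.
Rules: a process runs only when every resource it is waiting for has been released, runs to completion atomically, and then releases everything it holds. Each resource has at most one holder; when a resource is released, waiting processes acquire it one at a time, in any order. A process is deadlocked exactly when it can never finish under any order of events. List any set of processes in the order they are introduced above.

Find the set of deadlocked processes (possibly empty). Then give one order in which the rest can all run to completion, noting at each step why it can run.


The deadlocked set is empty.
Key observation: every chain of waits terminates; starting from the processes that wait on nothing, all the rest unlock in turn.
A valid finishing order for the others: T_d, T_h, T_g, T_a, T_b, T_e, T_i.
Walking it through:
  T_d waits on nothing -> runs at once and releases L5 and L11
  T_h waits on nothing -> runs at once and releases L9
  T_g: everything it awaited (L9) is free; runs, freeing L2
  T_a: everything it awaited (L11 and L2) is free; runs, freeing L18
  T_b: everything it awaited (L9 and L2) is free; runs, freeing L15
  T_e: everything it awaited (L15) is free; runs, freeing L16 and L1
  T_i: everything it awaited (L5 and L1) is free; runs, freeing L7 and L8


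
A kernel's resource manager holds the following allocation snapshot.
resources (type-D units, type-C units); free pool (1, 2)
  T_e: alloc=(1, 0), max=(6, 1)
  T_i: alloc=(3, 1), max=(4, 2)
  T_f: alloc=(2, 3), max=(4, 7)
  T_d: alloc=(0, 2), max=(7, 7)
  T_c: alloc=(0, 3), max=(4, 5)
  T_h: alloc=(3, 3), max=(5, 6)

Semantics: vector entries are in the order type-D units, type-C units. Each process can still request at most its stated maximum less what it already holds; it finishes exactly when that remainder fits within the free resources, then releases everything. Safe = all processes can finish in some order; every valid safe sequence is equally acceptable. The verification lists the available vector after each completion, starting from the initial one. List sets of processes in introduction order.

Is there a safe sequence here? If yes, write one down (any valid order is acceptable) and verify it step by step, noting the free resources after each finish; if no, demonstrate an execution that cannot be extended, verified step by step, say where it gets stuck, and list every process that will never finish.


The state is SAFE; one workable sequence: T_i, T_c, T_h, T_f, T_d, T_e.
Key observation: T_i is the earliest step where a requested resource binds exactly: need (1, 1), pool (1, 2) at its turn.
Verifying each step:
  pool = (1, 2)
  run T_i (needs (1, 1), free (1, 2)); after release of (3, 1) the pool is (4, 3)
  run T_c (needs (4, 2), free (4, 3)); after release of (0, 3) the pool is (4, 6)
  run T_h (needs (2, 3), free (4, 6)); after release of (3, 3) the pool is (7, 9)
  run T_f (needs (2, 4), free (7, 9)); after release of (2, 3) the pool is (9, 12)
  run T_d (needs (7, 5), free (9, 12)); after release of (0, 2) the pool is (9, 14)
  run T_e (needs (5, 1), free (9, 14)); after release of (1, 0) the pool is (10, 14)


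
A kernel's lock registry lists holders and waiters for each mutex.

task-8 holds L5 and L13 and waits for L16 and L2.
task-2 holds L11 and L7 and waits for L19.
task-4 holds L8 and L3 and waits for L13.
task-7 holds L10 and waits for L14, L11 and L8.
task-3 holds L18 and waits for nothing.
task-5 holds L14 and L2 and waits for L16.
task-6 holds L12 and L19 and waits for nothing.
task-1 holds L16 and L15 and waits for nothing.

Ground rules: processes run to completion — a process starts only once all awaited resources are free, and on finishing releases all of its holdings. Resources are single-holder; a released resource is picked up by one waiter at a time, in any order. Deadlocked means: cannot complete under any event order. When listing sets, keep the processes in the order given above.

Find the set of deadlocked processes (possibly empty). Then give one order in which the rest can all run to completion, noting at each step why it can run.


Nothing here is deadlocked.
Key observation: the waits form no ring: some process can always run, and its releases unblock the others one by one.
The rest can finish in the order task-3, task-1, task-6, task-5, task-2, task-8, task-4, task-7.
Verifying each step:
  task-3: no waits; runs immediately, freeing L18
  task-1: no waits; runs immediately, freeing L16 and L15
  task-6: no waits; runs immediately, freeing L12 and L19
  run task-5 (all its waits — L16 — are resolved); releases L14 and L2
  run task-2 (all its waits — L19 — are resolved); releases L11 and L7
  run task-8 (all its waits — L16 and L2 — are resolved); releases L5 and L13
  run task-4 (all its waits — L13 — are resolved); releases L8 and L3
  run task-7 (all its waits — L14, L11 and L8 — are resolved); releases L10


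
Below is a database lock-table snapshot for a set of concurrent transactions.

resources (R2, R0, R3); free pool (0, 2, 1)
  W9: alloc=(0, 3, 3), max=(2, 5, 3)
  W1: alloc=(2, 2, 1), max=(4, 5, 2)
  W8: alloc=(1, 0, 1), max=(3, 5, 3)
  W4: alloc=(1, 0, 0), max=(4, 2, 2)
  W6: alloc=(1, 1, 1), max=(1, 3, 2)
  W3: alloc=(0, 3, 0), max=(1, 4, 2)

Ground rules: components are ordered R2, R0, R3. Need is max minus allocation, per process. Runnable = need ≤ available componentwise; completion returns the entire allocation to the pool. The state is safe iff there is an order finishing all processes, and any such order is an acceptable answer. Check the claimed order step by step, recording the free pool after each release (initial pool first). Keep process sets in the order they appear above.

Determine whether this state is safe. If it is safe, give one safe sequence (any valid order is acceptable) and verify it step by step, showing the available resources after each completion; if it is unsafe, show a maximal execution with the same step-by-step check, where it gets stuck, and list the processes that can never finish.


UNSAFE.
Key observation: R2 is the bottleneck — with W6, W3 done the pool holds (1, 6, 2), short of every remaining need.
The run W6, W3 cannot be extended any further. Verifying each step:
  pool = (0, 2, 1)
  run W6 (needs (0, 2, 1), free (0, 2, 1)); after release of (1, 1, 1) the pool is (1, 3, 2)
  run W3 (needs (1, 1, 2), free (1, 3, 2)); after release of (0, 3, 0) the pool is (1, 6, 2)
  W9 still needs (2, 2, 0) but only (1, 6, 2) is free — short on R2
  W1 still needs (2, 3, 1) but only (1, 6, 2) is free — short on R2
  W8 still needs (2, 5, 2) but only (1, 6, 2) is free — short on R2
  W4 still needs (3, 2, 2) but only (1, 6, 2) is free — short on R2
Permanently blocked: W9, W1, W8 and W4.


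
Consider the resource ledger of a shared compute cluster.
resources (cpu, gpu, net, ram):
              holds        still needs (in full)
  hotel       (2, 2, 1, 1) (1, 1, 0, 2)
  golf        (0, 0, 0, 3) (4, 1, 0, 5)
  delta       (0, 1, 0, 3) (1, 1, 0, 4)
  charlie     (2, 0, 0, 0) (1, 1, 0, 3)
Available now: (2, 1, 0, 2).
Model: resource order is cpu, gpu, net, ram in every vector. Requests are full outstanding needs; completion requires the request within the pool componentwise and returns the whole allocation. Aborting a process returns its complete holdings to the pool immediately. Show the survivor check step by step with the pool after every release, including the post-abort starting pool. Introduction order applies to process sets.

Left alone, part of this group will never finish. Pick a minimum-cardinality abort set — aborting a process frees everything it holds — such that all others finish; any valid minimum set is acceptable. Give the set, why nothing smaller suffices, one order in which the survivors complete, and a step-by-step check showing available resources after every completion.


Minimum abort set: golf.
Key observation: delta had no path to completion before; after the abort of golf ((0, 0, 0, 3) returned), step 2 is where it fits.
Why nothing smaller works: aborting no one leaves the state deadlocked as given.
One survivor order: charlie, delta, hotel. Check, step by step (post-abort pool first):
  pool = (2, 1, 0, 5)
  charlie needs (1, 1, 0, 3) <= (2, 1, 0, 5) -> finishes; pool += (2, 0, 0, 0) = (4, 1, 0, 5)
  delta needs (1, 1, 0, 4) <= (4, 1, 0, 5) -> finishes; pool += (0, 1, 0, 3) = (4, 2, 0, 8)
  hotel needs (1, 1, 0, 2) <= (4, 2, 0, 8) -> finishes; pool += (2, 2, 1, 1) = (6, 4, 1, 9)


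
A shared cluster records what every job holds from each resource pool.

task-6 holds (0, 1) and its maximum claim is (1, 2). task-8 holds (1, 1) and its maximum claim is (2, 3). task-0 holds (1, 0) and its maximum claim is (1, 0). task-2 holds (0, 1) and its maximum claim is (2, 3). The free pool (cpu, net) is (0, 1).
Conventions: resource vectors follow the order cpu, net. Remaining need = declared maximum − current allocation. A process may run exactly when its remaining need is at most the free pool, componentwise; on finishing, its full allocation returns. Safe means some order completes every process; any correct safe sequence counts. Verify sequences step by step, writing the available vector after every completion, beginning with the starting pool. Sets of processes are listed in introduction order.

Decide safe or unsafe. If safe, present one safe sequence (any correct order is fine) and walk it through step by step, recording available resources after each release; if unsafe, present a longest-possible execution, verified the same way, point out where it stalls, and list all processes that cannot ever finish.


SAFE, for example via the order task-0, task-6, task-8, task-2.
Key observation: the first exact fit in this order is task-6 — it needs (1, 1) with (1, 1) free, meeting a requested resource to the last unit.
Step-by-step check:
  pool = (0, 1)
  task-0 needs (0, 0) <= (0, 1) -> finishes; pool += (1, 0) = (1, 1)
  task-6 needs (1, 1) <= (1, 1) -> finishes; pool += (0, 1) = (1, 2)
  task-8 needs (1, 2) <= (1, 2) -> finishes; pool += (1, 1) = (2, 3)
  task-2 needs (2, 2) <= (2, 3) -> finishes; pool += (0, 1) = (2, 4)


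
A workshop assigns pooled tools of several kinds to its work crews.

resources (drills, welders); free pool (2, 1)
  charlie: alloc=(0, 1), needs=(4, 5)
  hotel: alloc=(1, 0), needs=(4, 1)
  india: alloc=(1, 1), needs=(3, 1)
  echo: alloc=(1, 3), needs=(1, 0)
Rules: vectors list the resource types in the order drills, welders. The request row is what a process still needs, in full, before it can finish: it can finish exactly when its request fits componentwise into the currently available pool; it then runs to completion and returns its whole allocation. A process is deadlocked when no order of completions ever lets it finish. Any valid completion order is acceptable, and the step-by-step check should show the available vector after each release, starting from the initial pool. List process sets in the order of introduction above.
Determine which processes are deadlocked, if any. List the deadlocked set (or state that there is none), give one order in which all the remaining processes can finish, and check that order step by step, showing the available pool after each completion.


The deadlocked set is empty.
Key observation: beginning at echo, releases accumulate fast enough that every process eventually fits.
The rest can finish in the order echo, india, hotel, charlie. Verifying each step:
  pool = (2, 1)
  run echo (needs (1, 0), free (2, 1)); after release of (1, 3) the pool is (3, 4)
  run india (needs (3, 1), free (3, 4)); after release of (1, 1) the pool is (4, 5)
  run hotel (needs (4, 1), free (4, 5)); after release of (1, 0) the pool is (5, 5)
  run charlie (needs (4, 5), free (5, 5)); after release of (0, 1) the pool is (5, 6)


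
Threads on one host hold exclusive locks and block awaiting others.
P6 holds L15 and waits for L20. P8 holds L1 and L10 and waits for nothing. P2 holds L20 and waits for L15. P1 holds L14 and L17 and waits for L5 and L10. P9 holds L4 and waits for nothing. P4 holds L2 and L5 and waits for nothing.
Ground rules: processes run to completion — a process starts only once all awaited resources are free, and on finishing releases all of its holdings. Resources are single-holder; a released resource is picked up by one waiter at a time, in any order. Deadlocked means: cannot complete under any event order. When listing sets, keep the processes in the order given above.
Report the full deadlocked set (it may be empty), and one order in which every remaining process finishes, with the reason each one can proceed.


Deadlocked: P6 and P2.
Key observation: the knot is the closed ring of waits P6 -> P2 -> P6; no other process is dragged down with it.
One completion order for the rest: P8, P4, P9, P1.
Walking it through:
  run P8 (it waits on nothing); releases L1 and L10
  run P4 (it waits on nothing); releases L2 and L5
  run P9 (it waits on nothing); releases L4
  P1: everything it awaited (L5 and L10) is free; runs, freeing L14 and L17


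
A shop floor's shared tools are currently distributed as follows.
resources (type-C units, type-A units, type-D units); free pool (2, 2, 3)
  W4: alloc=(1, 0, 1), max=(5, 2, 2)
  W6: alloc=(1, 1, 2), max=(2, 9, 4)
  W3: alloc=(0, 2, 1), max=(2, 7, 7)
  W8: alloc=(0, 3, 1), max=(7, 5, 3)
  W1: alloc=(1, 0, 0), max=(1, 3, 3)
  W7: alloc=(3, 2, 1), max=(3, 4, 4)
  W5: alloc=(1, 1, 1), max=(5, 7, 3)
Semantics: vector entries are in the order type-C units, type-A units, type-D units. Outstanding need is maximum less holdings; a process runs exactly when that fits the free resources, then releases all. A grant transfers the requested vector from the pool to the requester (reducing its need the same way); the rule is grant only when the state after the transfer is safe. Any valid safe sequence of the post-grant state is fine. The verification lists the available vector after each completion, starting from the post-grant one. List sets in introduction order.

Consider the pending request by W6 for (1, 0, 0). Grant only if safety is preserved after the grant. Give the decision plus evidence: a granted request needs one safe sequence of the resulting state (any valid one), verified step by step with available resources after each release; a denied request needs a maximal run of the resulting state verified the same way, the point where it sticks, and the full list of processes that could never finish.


DENY — the pretend-granted state is unsafe.
Key observation: after W7, W1, W4 the pool peaks at (6, 4, 5), and each blocked process is short somewhere: W6 on type-A units; W3 on type-A units, type-D units; W8 on type-C units; W5 on type-A units.
Pretend the grant happened; the run W7, W1, W4 goes as far as possible. Verifying each step:
  pool = (1, 2, 3)
  W7: need (0, 2, 3) fits (1, 2, 3); releases (3, 2, 1), pool now (4, 4, 4)
  W1: need (0, 3, 3) fits (4, 4, 4); releases (1, 0, 0), pool now (5, 4, 4)
  W4: need (4, 2, 1) fits (5, 4, 4); releases (1, 0, 1), pool now (6, 4, 5)
  W6 cannot run: need (0, 8, 2) vs free (6, 4, 5) (insufficient type-A units)
  W3 cannot run: need (2, 5, 6) vs free (6, 4, 5) (insufficient type-A units and type-D units)
  W8 cannot run: need (7, 2, 2) vs free (6, 4, 5) (insufficient type-C units)
  W5 cannot run: need (4, 6, 2) vs free (6, 4, 5) (insufficient type-A units)
Post-grant, the permanently blocked set is W6, W3, W8 and W5.


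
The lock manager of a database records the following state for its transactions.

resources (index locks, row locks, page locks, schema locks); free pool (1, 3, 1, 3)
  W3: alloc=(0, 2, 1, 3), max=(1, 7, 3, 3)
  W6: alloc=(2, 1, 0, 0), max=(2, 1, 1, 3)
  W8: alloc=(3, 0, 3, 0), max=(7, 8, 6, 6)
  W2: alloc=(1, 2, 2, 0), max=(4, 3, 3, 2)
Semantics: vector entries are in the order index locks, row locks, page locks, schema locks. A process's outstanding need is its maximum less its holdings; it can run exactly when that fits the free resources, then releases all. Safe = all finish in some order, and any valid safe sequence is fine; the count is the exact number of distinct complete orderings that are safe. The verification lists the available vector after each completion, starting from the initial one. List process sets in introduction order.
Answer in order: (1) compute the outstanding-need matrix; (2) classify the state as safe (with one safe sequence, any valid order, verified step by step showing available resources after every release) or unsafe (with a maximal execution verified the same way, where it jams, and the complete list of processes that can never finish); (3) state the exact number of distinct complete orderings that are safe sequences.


(1) Remaining need (order index locks, row locks, page locks, schema locks):
  W3: (1, 5, 2, 0)
  W6: (0, 0, 1, 3)
  W8: (4, 8, 3, 6)
  W2: (3, 1, 1, 2)
(2) The state is SAFE; one workable sequence: W6, W2, W3, W8.
Key observation: the first exact fit in this order is W6 — it needs (0, 0, 1, 3) with (1, 3, 1, 3) free, meeting a requested resource to the last unit.
Verifying each step:
  pool = (1, 3, 1, 3)
  W6: need (0, 0, 1, 3) fits (1, 3, 1, 3); releases (2, 1, 0, 0), pool now (3, 4, 1, 3)
  W2: need (3, 1, 1, 2) fits (3, 4, 1, 3); releases (1, 2, 2, 0), pool now (4, 6, 3, 3)
  W3: need (1, 5, 2, 0) fits (4, 6, 3, 3); releases (0, 2, 1, 3), pool now (4, 8, 4, 6)
  W8: need (4, 8, 3, 6) fits (4, 8, 4, 6); releases (3, 0, 3, 0), pool now (7, 8, 7, 6)
(3) The exact count: 1 of the possible complete orderings is a safe sequence.


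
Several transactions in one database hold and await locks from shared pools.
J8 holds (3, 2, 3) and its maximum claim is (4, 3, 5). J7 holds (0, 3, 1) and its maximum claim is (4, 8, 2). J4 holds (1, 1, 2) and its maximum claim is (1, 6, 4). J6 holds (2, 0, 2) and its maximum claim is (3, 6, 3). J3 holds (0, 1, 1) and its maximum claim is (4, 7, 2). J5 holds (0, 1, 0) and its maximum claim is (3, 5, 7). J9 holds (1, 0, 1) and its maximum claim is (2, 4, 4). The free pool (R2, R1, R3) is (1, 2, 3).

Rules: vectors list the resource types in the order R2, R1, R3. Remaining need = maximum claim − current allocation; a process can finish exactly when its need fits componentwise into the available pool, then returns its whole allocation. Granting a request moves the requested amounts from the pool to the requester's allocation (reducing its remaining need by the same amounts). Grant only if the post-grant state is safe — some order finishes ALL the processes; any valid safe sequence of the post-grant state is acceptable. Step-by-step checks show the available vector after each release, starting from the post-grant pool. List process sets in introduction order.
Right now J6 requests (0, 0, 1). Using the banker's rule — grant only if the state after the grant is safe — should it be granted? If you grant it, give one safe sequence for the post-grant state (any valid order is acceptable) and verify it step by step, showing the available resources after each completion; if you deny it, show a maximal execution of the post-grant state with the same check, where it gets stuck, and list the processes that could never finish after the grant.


DENY. Granting would leave the state unsafe.
Key observation: after J8, J9 the pool peaks at (5, 4, 6), and each blocked process is short somewhere: J7 on R1; J4 on R1; J6 on R1; J3 on R1; J5 on R3.
On the post-grant state, J8, J9 is a maximal run — nothing extends it. Walking it through:
  pool = (1, 2, 2)
  run J8 (needs (1, 1, 2), free (1, 2, 2)); after release of (3, 2, 3) the pool is (4, 4, 5)
  run J9 (needs (1, 4, 3), free (4, 4, 5)); after release of (1, 0, 1) the pool is (5, 4, 6)
  blocked: J7 wants (4, 5, 1), pool (5, 4, 6) — not enough R1
  blocked: J4 wants (0, 5, 2), pool (5, 4, 6) — not enough R1
  blocked: J6 wants (1, 6, 0), pool (5, 4, 6) — not enough R1
  blocked: J3 wants (4, 6, 1), pool (5, 4, 6) — not enough R1
  blocked: J5 wants (3, 4, 7), pool (5, 4, 6) — not enough R3
Post-grant, the permanently blocked set is J7, J4, J6, J3 and J5.


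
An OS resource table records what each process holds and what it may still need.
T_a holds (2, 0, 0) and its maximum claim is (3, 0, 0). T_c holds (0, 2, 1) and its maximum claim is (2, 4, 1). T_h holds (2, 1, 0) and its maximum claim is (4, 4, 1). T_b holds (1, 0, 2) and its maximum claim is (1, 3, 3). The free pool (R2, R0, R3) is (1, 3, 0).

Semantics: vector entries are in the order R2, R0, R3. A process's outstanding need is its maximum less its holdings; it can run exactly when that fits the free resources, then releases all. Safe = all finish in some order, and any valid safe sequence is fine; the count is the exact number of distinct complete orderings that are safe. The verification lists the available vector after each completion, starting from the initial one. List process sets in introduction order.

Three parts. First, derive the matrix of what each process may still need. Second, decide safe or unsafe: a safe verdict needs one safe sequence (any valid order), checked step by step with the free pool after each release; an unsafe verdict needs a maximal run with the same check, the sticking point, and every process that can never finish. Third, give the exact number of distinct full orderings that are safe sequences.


(1) Remaining need (order R2, R0, R3):
  T_a: (1, 0, 0)
  T_c: (2, 2, 0)
  T_h: (2, 3, 1)
  T_b: (0, 3, 1)
(2) SAFE. One safe sequence: T_a, T_c, T_h, T_b.
Key observation: T_a is the earliest step where a requested resource binds exactly: need (1, 0, 0), pool (1, 3, 0) at its turn.
Walking it through:
  pool = (1, 3, 0)
  T_a needs (1, 0, 0) <= (1, 3, 0) -> finishes; pool += (2, 0, 0) = (3, 3, 0)
  T_c needs (2, 2, 0) <= (3, 3, 0) -> finishes; pool += (0, 2, 1) = (3, 5, 1)
  T_h needs (2, 3, 1) <= (3, 5, 1) -> finishes; pool += (2, 1, 0) = (5, 6, 1)
  T_b needs (0, 3, 1) <= (5, 6, 1) -> finishes; pool += (1, 0, 2) = (6, 6, 3)
(3) The exact count: 2 of the possible complete orderings are safe sequences.


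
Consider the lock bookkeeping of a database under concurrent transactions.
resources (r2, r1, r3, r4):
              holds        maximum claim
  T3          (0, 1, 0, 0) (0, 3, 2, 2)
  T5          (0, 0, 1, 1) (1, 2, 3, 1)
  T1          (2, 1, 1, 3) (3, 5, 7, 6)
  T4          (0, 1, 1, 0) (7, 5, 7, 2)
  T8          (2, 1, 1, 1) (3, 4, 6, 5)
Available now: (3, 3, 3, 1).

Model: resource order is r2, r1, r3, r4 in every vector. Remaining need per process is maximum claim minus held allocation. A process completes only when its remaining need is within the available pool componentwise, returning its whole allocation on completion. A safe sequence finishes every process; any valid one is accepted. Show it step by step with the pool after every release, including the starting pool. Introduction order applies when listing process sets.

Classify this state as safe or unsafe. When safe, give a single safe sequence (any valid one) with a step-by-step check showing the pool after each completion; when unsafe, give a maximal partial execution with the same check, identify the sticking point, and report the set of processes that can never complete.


UNSAFE.
Key observation: once T5, T3 finish, the pool peaks at (3, 4, 4, 2) — and every remaining process still needs more r3 than that.
A maximal execution: T5, T3 — then nothing else fits. Check, step by step:
  pool = (3, 3, 3, 1)
  run T5 (needs (1, 2, 2, 0), free (3, 3, 3, 1)); after release of (0, 0, 1, 1) the pool is (3, 3, 4, 2)
  run T3 (needs (0, 2, 2, 2), free (3, 3, 4, 2)); after release of (0, 1, 0, 0) the pool is (3, 4, 4, 2)
  T1 cannot run: need (1, 4, 6, 3) vs free (3, 4, 4, 2) (insufficient r3 and r4)
  T4 cannot run: need (7, 4, 6, 2) vs free (3, 4, 4, 2) (insufficient r2 and r3)
  T8 cannot run: need (1, 3, 5, 4) vs free (3, 4, 4, 2) (insufficient r3 and r4)
Permanently blocked: T1, T4 and T8.


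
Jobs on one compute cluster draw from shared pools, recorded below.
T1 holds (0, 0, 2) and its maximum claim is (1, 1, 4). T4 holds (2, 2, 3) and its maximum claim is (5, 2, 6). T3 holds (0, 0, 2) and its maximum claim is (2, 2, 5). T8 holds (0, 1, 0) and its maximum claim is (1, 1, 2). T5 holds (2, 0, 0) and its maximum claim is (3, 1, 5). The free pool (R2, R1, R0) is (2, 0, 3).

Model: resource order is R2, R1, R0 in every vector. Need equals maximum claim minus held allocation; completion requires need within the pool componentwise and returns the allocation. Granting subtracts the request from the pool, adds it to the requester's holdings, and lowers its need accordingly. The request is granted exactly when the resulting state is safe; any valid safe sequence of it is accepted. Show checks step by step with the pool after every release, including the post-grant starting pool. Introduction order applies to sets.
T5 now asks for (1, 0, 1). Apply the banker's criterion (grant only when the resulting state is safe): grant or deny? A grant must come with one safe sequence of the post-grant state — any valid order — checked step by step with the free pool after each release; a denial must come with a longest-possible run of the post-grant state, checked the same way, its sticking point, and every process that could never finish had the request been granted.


GRANT. The post-grant state is safe; one safe sequence: T8, T1, T5, T4, T3.
Key observation: granting shrinks the pool to (1, 0, 2), yet T8 still fits and the chain goes through.
Step-by-step check of the post-grant state:
  pool = (1, 0, 2)
  T8: need (1, 0, 2) fits (1, 0, 2); releases (0, 1, 0), pool now (1, 1, 2)
  T1: need (1, 1, 2) fits (1, 1, 2); releases (0, 0, 2), pool now (1, 1, 4)
  T5: need (0, 1, 4) fits (1, 1, 4); releases (3, 0, 1), pool now (4, 1, 5)
  T4: need (3, 0, 3) fits (4, 1, 5); releases (2, 2, 3), pool now (6, 3, 8)
  T3: need (2, 2, 3) fits (6, 3, 8); releases (0, 0, 2), pool now (6, 3, 10)
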